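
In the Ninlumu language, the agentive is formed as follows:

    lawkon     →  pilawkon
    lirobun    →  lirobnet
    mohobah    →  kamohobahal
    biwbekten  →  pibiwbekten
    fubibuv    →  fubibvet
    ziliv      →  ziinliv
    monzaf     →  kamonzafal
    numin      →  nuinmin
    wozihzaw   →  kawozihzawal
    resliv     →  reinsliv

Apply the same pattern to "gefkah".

fubibuv and ziliv both end in -v yet inflect differently (fubibvet, ziinliv), so the final letter is not what conditions the rule; the last vowel is.
"gefkah" has last vowel 'a'. The stems whose last vowel is 'a' (monzaf → kamonzafal, wozihzaw → kawozihzawal, mohobah → kamohobahal) add ka- … -al around the stem.
So gefkah → kagefkahal.

kagefkahal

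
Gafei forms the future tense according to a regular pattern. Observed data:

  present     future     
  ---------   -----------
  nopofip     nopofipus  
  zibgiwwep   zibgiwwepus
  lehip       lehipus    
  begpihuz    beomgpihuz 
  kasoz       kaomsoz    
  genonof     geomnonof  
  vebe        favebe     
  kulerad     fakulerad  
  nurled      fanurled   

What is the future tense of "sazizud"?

zibgiwwep and vebe both have last vowel 'e' yet inflect differently (zibgiwwepus, favebe), so the last vowel is not what conditions the rule; the final letter is.
"sazizud" ends in -d. The stems ending in -d (kulerad → fakulerad, nurled → fanurled) add the prefix fa-.
So sazizud → fasazizud.

fasazizud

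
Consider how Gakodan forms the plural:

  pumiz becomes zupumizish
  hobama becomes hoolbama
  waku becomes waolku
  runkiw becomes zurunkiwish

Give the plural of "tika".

runkiw and waku both have 2 vowels yet inflect differently (zurunkiwish, waolku), so the number of vowels is not what conditions the rule; whether the stem ends in a vowel or a consonant is.
"tika" ends in a vowel. The stems ending in a vowel (waku → waolku, hobama → hoolbama) insert -ol- after the first vowel.
The other pattern: stems ending in a consonant add zu- … -ish around the stem.
So tika → tiolka.

tiolka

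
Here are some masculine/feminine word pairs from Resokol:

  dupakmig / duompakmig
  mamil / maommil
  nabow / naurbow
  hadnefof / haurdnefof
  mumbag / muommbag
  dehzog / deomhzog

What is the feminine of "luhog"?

dehzog and hadnefof both have last vowel 'o' yet inflect differently (deomhzog, haurdnefof), so the last vowel is not what conditions the rule; the final letter is.
"luhog" ends in -g. The stems ending in -g (mumbag → muommbag, dupakmig → duompakmig, dehzog → deomhzog) insert -om- after the first vowel.
So luhog → luomhog.

luomhog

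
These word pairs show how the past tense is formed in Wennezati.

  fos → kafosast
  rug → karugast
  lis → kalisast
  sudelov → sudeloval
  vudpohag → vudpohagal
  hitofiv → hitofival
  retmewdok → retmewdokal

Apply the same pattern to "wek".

kawekast

rug and vudpohag both end in -g yet inflect differently (karugast, vudpohagal), so the final letter is not what conditions the rule; the number of vowels is.
"wek" has 1 vowel. The stems with 1 vowel (fos → kafosast, rug → karugast, lis → kalisast) add ka- … -ast around the stem.
So wek → kawekast.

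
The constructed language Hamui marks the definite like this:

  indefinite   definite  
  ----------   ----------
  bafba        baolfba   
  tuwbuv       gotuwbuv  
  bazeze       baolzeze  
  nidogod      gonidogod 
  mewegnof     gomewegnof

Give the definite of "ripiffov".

goripiffov

bazeze and mewegnof both have 3 vowels yet inflect differently (baolzeze, gomewegnof), so the number of vowels is not what conditions the rule; whether the stem ends in a vowel or a consonant is.
"ripiffov" ends in a consonant. The stems ending in a consonant (mewegnof → gomewegnof, nidogod → gonidogod, tuwbuv → gotuwbuv) add the prefix go-.
The other pattern: stems ending in a vowel insert -ol- after the first vowel.
So ripiffov → goripiffov.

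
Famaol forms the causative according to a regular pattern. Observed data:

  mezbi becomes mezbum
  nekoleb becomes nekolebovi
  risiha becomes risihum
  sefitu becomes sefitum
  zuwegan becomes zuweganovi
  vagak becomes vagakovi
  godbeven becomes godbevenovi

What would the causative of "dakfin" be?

risiha and vagak both have last vowel 'a' yet inflect differently (risihum, vagakovi), so the last vowel is not what conditions the rule; whether the stem ends in a vowel or a consonant is.
"dakfin" ends in a consonant. The stems ending in a consonant (vagak → vagakovi, zuwegan → zuweganovi, godbeven → godbevenovi) add -ovi.
The other pattern: stems ending in a vowel drop the final letter and add -um.
So dakfin → dakfinovi.

dakfinovi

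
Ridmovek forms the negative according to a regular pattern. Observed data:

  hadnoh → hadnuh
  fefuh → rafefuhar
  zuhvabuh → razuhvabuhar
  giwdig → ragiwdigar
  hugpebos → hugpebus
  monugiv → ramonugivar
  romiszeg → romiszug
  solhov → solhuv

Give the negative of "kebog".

kebug

monugiv and solhov both end in -v yet inflect differently (ramonugivar, solhuv), so the final letter is not what conditions the rule; the last vowel is.
"kebog" has last vowel 'o'. The stems whose last vowel is 'o' (solhov → solhuv, hugpebos → hugpebus, hadnoh → hadnuh) change the last vowel to 'u'.
The other pattern: stems whose last vowel is 'i' or 'u' add ra- … -ar around the stem.
So kebog → kebug.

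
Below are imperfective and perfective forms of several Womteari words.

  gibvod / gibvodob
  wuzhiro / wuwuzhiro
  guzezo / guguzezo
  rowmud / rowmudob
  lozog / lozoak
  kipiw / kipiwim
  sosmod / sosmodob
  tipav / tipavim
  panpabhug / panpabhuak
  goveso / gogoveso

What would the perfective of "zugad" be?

zugadob

rowmud and panpabhug both have last vowel 'u' yet inflect differently (rowmudob, panpabhuak), so the last vowel is not what conditions the rule; the final letter is.
"zugad" ends in -d. The stems ending in -d (gibvod → gibvodob, sosmod → sosmodob, rowmud → rowmudob) add -ob.
The other patterns: stems ending in -g drop the final letter and add -ak; stems ending in -o repeat the first consonant+vowel as a prefix; stems ending in -v or -w add -im.
So zugad → zugadob.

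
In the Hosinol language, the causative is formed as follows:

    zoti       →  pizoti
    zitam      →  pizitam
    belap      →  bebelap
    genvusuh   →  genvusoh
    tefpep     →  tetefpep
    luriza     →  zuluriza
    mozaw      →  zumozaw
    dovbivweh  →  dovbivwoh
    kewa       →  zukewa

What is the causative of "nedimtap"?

nenedimtap

dovbivweh and tefpep both have last vowel 'e' yet inflect differently (dovbivwoh, tetefpep), so the last vowel is not what conditions the rule; the final letter is.
"nedimtap" ends in -p. The stems ending in -p (tefpep → tetefpep, belap → bebelap) repeat the first consonant+vowel as a prefix.
So nedimtap → nenedimtap.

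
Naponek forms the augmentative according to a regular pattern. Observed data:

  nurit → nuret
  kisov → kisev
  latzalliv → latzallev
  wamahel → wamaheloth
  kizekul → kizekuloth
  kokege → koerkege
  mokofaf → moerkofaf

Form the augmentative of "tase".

taerse

"tase" ends in -e. The one such stem in the data (kokege → koerkege) inserts -er- after the first vowel (as does mokofaf), so the same rule applies.
The other patterns: stems ending in -t or -v change the last vowel to 'e'; stems ending in -l add -oth.
So tase → taerse.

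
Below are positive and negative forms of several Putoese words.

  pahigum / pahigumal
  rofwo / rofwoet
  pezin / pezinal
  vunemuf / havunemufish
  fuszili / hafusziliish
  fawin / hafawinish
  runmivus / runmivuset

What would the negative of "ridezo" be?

ridezoet

fawin and pezin both end in -n yet inflect differently (hafawinish, pezinal), so the final letter is not what conditions the rule; the first letter is.
"ridezo" begins with r-. The stems beginning with r- (runmivus → runmivuset, rofwo → rofwoet) add -et.
So ridezo → ridezoet.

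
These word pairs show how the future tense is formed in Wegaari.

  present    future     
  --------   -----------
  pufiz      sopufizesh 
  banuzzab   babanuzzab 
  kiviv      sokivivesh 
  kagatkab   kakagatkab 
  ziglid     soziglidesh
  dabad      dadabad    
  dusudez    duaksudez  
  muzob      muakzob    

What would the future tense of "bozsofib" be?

ziglid and dabad both end in -d yet inflect differently (soziglidesh, dadabad), so the final letter is not what conditions the rule; the last vowel is.
"bozsofib" has last vowel 'i'. The stems whose last vowel is 'i' (ziglid → soziglidesh, kiviv → sokivivesh, pufiz → sopufizesh) add so- … -esh around the stem.
So bozsofib → sobozsofibesh.

sobozsofibesh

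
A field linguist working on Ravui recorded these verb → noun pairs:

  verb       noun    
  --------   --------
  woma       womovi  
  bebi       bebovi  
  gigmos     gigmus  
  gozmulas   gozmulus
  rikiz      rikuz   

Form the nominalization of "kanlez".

bebi and rikiz both have last vowel 'i' yet inflect differently (bebovi, rikuz), so the last vowel is not what conditions the rule; whether the stem ends in a vowel or a consonant is.
"kanlez" ends in a consonant. The stems ending in a consonant (gigmos → gigmus, rikiz → rikuz, gozmulas → gozmulus) change the last vowel to 'u'.
The other pattern: stems ending in a vowel drop the final letter and add -ovi.
So kanlez → kanluz.

kanluz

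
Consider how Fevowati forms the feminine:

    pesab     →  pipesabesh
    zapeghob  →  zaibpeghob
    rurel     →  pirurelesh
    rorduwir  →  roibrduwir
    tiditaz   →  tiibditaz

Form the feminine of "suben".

pesab and zapeghob both end in -b yet inflect differently (pipesabesh, zaibpeghob), so the final letter is not what conditions the rule; the number of vowels is.
"suben" has 2 vowels. The stems with 2 vowels (pesab → pipesabesh, rurel → pirurelesh) add pi- … -esh around the stem.
So suben → pisubenesh.

pisubenesh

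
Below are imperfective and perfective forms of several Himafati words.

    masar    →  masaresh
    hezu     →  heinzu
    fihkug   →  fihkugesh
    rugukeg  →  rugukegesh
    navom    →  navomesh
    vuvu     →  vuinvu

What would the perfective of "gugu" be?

fihkug and vuvu both have last vowel 'u' yet inflect differently (fihkugesh, vuinvu), so the last vowel is not what conditions the rule; whether the stem ends in a vowel or a consonant is.
"gugu" ends in a vowel. The stems ending in a vowel (vuvu → vuinvu, hezu → heinzu) insert -in- after the first vowel.
So gugu → guingu.

guingu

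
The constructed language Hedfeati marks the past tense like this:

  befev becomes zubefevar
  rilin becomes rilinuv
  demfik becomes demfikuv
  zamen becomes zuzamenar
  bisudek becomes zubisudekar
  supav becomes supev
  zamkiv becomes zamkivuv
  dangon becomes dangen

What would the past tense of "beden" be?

zubedenar

"beden" has last vowel 'e'. The stems whose last vowel is 'e' (zamen → zuzamenar, befev → zubefevar, bisudek → zubisudekar) add zu- … -ar around the stem.
So beden → zubedenar.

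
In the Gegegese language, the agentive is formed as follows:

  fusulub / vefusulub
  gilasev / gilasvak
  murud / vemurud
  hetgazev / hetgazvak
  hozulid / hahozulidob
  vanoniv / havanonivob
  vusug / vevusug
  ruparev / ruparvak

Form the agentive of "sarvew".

hozulid and murud both end in -d yet inflect differently (hahozulidob, vemurud), so the final letter is not what conditions the rule; the last vowel is.
"sarvew" has last vowel 'e'. The stems whose last vowel is 'e' (hetgazev → hetgazvak, gilasev → gilasvak, ruparev → ruparvak) delete the last vowel and add -ak.
So sarvew → sarvwak.

sarvwak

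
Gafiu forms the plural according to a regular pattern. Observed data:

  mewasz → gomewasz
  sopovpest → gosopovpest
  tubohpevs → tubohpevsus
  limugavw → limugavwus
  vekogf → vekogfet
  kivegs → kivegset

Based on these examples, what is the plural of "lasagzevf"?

tubohpevs and kivegs both end in -s yet inflect differently (tubohpevsus, kivegset), so the final letter is not what conditions the rule; the second-to-last letter is.
"lasagzevf" has second-to-last letter 'v'. The stems whose second-to-last letter is 'v' (tubohpevs → tubohpevsus, limugavw → limugavwus) add -us.
So lasagzevf → lasagzevfus.

lasagzevfus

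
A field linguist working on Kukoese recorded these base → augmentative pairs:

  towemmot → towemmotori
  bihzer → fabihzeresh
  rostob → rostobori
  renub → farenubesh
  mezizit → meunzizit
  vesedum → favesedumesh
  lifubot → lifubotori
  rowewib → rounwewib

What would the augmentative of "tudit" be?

tuundit

mezizit and lifubot both end in -t yet inflect differently (meunzizit, lifubotori), so the final letter is not what conditions the rule; the last vowel is.
"tudit" has last vowel 'i'. The stems whose last vowel is 'i' (mezizit → meunzizit, rowewib → rounwewib) insert -un- after the first vowel.
The other patterns: stems whose last vowel is 'o' add -ori; stems whose last vowel is 'e' or 'u' add fa- … -esh around the stem.
So tudit → tuundit.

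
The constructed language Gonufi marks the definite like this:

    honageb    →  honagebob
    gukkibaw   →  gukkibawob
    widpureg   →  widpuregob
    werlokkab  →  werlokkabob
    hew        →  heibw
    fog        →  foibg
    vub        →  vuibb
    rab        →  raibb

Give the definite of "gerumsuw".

gukkibaw and hew both end in -w yet inflect differently (gukkibawob, heibw), so the final letter is not what conditions the rule; the number of vowels is.
"gerumsuw" has 3 vowels. The stems with 3 vowels (honageb → honagebob, gukkibaw → gukkibawob, widpureg → widpuregob) add -ob.
The other pattern: stems with 1 vowel insert -ib- after the first vowel.
So gerumsuw → gerumsuwob.

gerumsuwob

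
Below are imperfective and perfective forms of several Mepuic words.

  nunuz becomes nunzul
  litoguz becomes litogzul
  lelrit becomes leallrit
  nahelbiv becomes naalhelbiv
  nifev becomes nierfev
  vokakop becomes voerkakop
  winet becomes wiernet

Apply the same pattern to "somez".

soermez

nahelbiv and nifev both end in -v yet inflect differently (naalhelbiv, nierfev), so the final letter is not what conditions the rule; the last vowel is.
"somez" has last vowel 'e'. The stems whose last vowel is 'e' (nifev → nierfev, winet → wiernet) insert -er- after the first vowel.
The other patterns: stems whose last vowel is 'u' delete the last vowel and add -ul; stems whose last vowel is 'i' insert -al- after the first vowel.
So somez → soermez.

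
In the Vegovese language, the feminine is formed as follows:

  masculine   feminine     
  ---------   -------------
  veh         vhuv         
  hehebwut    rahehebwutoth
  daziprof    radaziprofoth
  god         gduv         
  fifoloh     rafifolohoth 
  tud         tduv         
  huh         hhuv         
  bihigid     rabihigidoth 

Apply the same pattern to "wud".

wduv

huh and fifoloh both end in -h yet inflect differently (hhuv, rafifolohoth), so the final letter is not what conditions the rule; the number of vowels is.
"wud" has 1 vowel. The stems with 1 vowel (tud → tduv, god → gduv, huh → hhuv) delete the last vowel and add -uv.
The other pattern: stems with 3 vowels add ra- … -oth around the stem.
So wud → wduv.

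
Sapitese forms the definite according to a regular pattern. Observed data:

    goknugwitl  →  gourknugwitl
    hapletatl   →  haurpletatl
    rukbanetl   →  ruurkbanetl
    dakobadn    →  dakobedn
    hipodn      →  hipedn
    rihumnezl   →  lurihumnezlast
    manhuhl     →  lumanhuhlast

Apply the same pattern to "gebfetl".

goknugwitl and rihumnezl both end in -l yet inflect differently (gourknugwitl, lurihumnezlast), so the final letter is not what conditions the rule; the second-to-last letter is.
"gebfetl" has second-to-last letter 't'. The stems whose second-to-last letter is 't' (goknugwitl → gourknugwitl, hapletatl → haurpletatl, rukbanetl → ruurkbanetl) insert -ur- after the first vowel.
The other patterns: stems whose second-to-last letter is 'd' change the last vowel to 'e'; stems whose second-to-last letter is 'h' or 'z' add lu- … -ast around the stem.
So gebfetl → geurbfetl.

geurbfetl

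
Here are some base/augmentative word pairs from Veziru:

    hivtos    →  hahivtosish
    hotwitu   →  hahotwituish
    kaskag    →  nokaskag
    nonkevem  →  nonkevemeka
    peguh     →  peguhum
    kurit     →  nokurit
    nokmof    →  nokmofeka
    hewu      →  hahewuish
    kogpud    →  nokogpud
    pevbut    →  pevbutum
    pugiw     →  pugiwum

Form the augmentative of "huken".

kurit and pevbut both end in -t yet inflect differently (nokurit, pevbutum), so the final letter is not what conditions the rule; the first letter is.
"huken" begins with h-. The stems beginning with h- (hivtos → hahivtosish, hewu → hahewuish, hotwitu → hahotwituish) add ha- … -ish around the stem.
The other patterns: stems beginning with n- add -eka; stems beginning with k- add the prefix no-; stems beginning with p- add -um.
So huken → hahukenish.

hahukenish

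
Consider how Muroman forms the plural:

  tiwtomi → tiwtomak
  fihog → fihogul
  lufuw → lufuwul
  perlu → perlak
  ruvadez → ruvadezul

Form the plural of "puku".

pukak

perlu and lufuw both have last vowel 'u' yet inflect differently (perlak, lufuwul), so the last vowel is not what conditions the rule; whether the stem ends in a vowel or a consonant is.
"puku" ends in a vowel. The stems ending in a vowel (tiwtomi → tiwtomak, perlu → perlak) drop the final letter and add -ak.
So puku → pukak.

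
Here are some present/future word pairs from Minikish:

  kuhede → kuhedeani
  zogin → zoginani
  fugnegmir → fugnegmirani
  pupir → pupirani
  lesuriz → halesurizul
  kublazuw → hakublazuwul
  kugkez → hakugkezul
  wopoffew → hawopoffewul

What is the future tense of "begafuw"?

habegafuwul

lesuriz and fugnegmir both have last vowel 'i' yet inflect differently (halesurizul, fugnegmirani), so the last vowel is not what conditions the rule; the final letter is.
"begafuw" ends in -w. The stems ending in -w (kublazuw → hakublazuwul, wopoffew → hawopoffewul) add ha- … -ul around the stem.
The other pattern: stems ending in -e, -n or -r add -ani.
So begafuw → habegafuwul.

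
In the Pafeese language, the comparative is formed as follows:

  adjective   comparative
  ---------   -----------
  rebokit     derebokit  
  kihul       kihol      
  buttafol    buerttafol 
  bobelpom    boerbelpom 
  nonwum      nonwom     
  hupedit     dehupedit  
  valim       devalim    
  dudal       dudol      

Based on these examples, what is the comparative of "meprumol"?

valim and nonwum both end in -m yet inflect differently (devalim, nonwom), so the final letter is not what conditions the rule; the last vowel is.
"meprumol" has last vowel 'o'. The stems whose last vowel is 'o' (buttafol → buerttafol, bobelpom → boerbelpom) insert -er- after the first vowel.
The other patterns: stems whose last vowel is 'i' add the prefix de-; stems whose last vowel is 'a' or 'u' change the last vowel to 'o'.
So meprumol → meerprumol.

meerprumol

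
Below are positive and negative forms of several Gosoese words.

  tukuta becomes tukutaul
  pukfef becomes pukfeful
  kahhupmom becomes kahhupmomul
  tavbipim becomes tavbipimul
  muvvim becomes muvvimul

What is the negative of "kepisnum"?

kepisnumul

Every pair shown (tukuta → tukutaul, pukfef → pukfeful, kahhupmom → kahhupmomul, …) follows the same rule: add -ul.
So kepisnum → kepisnumul.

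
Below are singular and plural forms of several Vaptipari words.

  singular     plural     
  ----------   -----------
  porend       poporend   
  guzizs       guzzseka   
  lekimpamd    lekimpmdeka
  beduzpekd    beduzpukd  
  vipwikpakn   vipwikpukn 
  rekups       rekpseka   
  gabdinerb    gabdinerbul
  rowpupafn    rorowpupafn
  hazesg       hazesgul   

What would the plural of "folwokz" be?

"folwokz" has second-to-last letter 'k'. The stems whose second-to-last letter is 'k' (vipwikpakn → vipwikpukn, beduzpekd → beduzpukd) change the last vowel to 'u'.
So folwokz → folwukz.

folwukz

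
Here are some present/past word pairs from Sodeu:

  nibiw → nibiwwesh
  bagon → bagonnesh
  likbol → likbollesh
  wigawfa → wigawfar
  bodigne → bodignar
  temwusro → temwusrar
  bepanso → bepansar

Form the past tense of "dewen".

dewennesh

bagon and temwusro both have last vowel 'o' yet inflect differently (bagonnesh, temwusrar), so the last vowel is not what conditions the rule; whether the stem ends in a vowel or a consonant is.
"dewen" ends in a consonant. The stems ending in a consonant (nibiw → nibiwwesh, bagon → bagonnesh, likbol → likbollesh) double the final consonant and add -esh.
So dewen → dewennesh.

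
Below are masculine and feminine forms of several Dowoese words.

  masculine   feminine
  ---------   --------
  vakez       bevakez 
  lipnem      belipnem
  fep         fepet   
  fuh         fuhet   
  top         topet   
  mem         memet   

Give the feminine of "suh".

suhet

lipnem and mem both end in -m yet inflect differently (belipnem, memet), so the final letter is not what conditions the rule; the number of vowels is.
"suh" has 1 vowel. The stems with 1 vowel (fep → fepet, fuh → fuhet, top → topet) add -et.
So suh → suhet.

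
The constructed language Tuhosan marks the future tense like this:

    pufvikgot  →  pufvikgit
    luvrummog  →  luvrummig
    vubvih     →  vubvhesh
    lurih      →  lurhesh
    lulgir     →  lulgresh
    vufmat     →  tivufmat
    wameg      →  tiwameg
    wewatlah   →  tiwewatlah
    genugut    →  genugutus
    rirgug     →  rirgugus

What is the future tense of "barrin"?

"barrin" has last vowel 'i'. The stems whose last vowel is 'i' (vubvih → vubvhesh, lurih → lurhesh, lulgir → lulgresh) delete the last vowel and add -esh.
The other patterns: stems whose last vowel is 'o' change the last vowel to 'i'; stems whose last vowel is 'a' or 'e' add the prefix ti-; stems whose last vowel is 'u' add -us.
So barrin → barrnesh.

barrnesh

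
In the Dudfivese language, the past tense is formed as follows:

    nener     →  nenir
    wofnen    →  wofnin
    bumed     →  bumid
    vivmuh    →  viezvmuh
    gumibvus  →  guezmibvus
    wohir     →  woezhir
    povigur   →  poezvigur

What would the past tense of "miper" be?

nener and wohir both end in -r yet inflect differently (nenir, woezhir), so the final letter is not what conditions the rule; the last vowel is.
"miper" has last vowel 'e'. The stems whose last vowel is 'e' (nener → nenir, wofnen → wofnin, bumed → bumid) change the last vowel to 'i'.
So miper → mipir.

mipir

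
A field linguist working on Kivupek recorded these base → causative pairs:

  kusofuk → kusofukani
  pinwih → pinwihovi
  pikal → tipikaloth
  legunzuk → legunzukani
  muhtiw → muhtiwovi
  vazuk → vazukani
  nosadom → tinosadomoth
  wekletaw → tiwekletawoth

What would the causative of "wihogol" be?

tiwihogoloth

"wihogol" has last vowel 'o'. The one such stem in the data (nosadom → tinosadomoth) adds ti- … -oth around the stem, so the same rule applies.
The other patterns: stems whose last vowel is 'u' add -ani; stems whose last vowel is 'i' add -ovi.
So wihogol → tiwihogoloth.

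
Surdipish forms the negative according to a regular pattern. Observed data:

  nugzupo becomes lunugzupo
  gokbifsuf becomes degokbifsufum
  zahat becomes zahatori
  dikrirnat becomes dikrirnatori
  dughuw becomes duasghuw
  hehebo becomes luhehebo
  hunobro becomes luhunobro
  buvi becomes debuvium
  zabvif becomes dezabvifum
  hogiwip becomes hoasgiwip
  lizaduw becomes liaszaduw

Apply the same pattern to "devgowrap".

deasvgowrap

hogiwip and zabvif both have last vowel 'i' yet inflect differently (hoasgiwip, dezabvifum), so the last vowel is not what conditions the rule; the final letter is.
"devgowrap" ends in -p. The one such stem in the data (hogiwip → hoasgiwip) inserts -as- after the first vowel (as do lizaduw, dughuw), so the same rule applies.
The other patterns: stems ending in -o add the prefix lu-; stems ending in -t add -ori; stems ending in -f or -i add de- … -um around the stem.
So devgowrap → deasvgowrap.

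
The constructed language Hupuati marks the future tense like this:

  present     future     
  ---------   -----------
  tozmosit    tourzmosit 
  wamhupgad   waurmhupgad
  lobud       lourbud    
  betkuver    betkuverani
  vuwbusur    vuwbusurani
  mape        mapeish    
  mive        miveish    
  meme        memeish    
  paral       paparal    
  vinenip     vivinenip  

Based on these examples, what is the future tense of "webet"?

weurbet

"webet" ends in -t. The one such stem in the data (tozmosit → tourzmosit) inserts -ur- after the first vowel (as do wamhupgad, lobud), so the same rule applies.
The other patterns: stems ending in -r add -ani; stems ending in -e add -ish; stems ending in -l or -p repeat the first consonant+vowel as a prefix.
So webet → weurbet.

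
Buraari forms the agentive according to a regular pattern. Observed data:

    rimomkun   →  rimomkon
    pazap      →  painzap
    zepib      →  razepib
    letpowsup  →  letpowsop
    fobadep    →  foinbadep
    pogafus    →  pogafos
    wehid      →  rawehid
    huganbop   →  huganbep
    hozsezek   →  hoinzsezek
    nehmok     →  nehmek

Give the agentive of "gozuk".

hozsezek and nehmok both end in -k yet inflect differently (hoinzsezek, nehmek), so the final letter is not what conditions the rule; the last vowel is.
"gozuk" has last vowel 'u'. The stems whose last vowel is 'u' (letpowsup → letpowsop, rimomkun → rimomkon, pogafus → pogafos) change the last vowel to 'o'.
So gozuk → gozok.

gozok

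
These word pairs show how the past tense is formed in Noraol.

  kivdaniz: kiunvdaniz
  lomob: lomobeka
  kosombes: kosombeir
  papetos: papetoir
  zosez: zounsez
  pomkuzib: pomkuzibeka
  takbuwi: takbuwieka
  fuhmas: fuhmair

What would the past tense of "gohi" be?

papetos and lomob both have last vowel 'o' yet inflect differently (papetoir, lomobeka), so the last vowel is not what conditions the rule; the final letter is.
"gohi" ends in -i. The one such stem in the data (takbuwi → takbuwieka) adds -eka, so the same rule applies.
So gohi → gohieka.

gohieka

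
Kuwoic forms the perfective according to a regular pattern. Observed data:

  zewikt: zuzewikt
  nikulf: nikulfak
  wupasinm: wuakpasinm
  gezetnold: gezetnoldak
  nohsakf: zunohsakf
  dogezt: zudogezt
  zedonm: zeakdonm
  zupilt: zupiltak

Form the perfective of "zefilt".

zefiltak

zupilt and dogezt both end in -t yet inflect differently (zupiltak, zudogezt), so the final letter is not what conditions the rule; the second-to-last letter is.
"zefilt" has second-to-last letter 'l'. The stems whose second-to-last letter is 'l' (nikulf → nikulfak, gezetnold → gezetnoldak, zupilt → zupiltak) add -ak.
The other patterns: stems whose second-to-last letter is 'n' insert -ak- after the first vowel; stems whose second-to-last letter is 'k' or 'z' add the prefix zu-.
So zefilt → zefiltak.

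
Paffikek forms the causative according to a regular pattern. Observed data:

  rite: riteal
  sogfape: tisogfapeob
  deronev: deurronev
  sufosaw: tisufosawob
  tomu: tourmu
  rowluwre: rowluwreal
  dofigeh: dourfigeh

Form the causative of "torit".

tourrit

"torit" begins with t-. The one such stem in the data (tomu → tourmu) inserts -ur- after the first vowel (as do deronev, dofigeh), so the same rule applies.
The other patterns: stems beginning with s- add ti- … -ob around the stem; stems beginning with r- add -al.
So torit → tourrit.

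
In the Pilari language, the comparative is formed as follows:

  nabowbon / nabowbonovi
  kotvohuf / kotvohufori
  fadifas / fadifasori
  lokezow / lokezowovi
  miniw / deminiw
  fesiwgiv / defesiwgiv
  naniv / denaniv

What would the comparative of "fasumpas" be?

fasumpasori

"fasumpas" has last vowel 'a'. The one such stem in the data (fadifas → fadifasori) adds -ori, so the same rule applies.
The other patterns: stems whose last vowel is 'i' add the prefix de-; stems whose last vowel is 'o' add -ovi.
So fasumpas → fasumpasori.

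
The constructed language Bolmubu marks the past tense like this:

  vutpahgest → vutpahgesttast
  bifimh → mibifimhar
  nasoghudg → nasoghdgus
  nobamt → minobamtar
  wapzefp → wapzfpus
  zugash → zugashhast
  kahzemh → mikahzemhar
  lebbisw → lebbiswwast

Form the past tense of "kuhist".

kuhisttast

bifimh and zugash both end in -h yet inflect differently (mibifimhar, zugashhast), so the final letter is not what conditions the rule; the second-to-last letter is.
"kuhist" has second-to-last letter 's'. The stems whose second-to-last letter is 's' (zugash → zugashhast, lebbisw → lebbiswwast, vutpahgest → vutpahgesttast) double the final consonant and add -ast.
The other patterns: stems whose second-to-last letter is 'm' add mi- … -ar around the stem; stems whose second-to-last letter is 'd' or 'f' delete the last vowel and add -us.
So kuhist → kuhisttast.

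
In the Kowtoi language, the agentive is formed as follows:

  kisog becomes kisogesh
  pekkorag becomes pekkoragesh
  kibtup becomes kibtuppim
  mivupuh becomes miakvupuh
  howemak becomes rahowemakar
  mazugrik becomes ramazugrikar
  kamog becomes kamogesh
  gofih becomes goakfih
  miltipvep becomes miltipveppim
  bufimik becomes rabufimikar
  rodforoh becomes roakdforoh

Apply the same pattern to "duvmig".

duvmigesh

howemak and pekkorag both have last vowel 'a' yet inflect differently (rahowemakar, pekkoragesh), so the last vowel is not what conditions the rule; the final letter is.
"duvmig" ends in -g. The stems ending in -g (kamog → kamogesh, kisog → kisogesh, pekkorag → pekkoragesh) add -esh.
So duvmig → duvmigesh.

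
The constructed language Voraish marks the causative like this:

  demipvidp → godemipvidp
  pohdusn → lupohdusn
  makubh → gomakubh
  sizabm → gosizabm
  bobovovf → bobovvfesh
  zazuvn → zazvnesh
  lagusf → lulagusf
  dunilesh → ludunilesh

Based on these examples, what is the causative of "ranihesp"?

luranihesp

bobovovf and lagusf both end in -f yet inflect differently (bobovvfesh, lulagusf), so the final letter is not what conditions the rule; the second-to-last letter is.
"ranihesp" has second-to-last letter 's'. The stems whose second-to-last letter is 's' (lagusf → lulagusf, pohdusn → lupohdusn, dunilesh → ludunilesh) add the prefix lu-.
The other patterns: stems whose second-to-last letter is 'v' delete the last vowel and add -esh; stems whose second-to-last letter is 'b' or 'd' add the prefix go-.
So ranihesp → luranihesp.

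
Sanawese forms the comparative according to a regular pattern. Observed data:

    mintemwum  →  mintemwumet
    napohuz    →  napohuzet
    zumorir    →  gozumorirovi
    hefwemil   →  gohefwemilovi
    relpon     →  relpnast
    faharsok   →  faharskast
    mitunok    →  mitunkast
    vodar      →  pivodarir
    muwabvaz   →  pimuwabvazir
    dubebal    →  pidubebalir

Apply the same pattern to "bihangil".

gobihangilovi

"bihangil" has last vowel 'i'. The stems whose last vowel is 'i' (zumorir → gozumorirovi, hefwemil → gohefwemilovi) add go- … -ovi around the stem.
So bihangil → gobihangilovi.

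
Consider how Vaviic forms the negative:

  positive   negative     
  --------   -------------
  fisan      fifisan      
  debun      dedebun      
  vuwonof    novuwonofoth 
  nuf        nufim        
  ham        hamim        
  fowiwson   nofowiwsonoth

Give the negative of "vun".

vunim

fisan and fowiwson both end in -n yet inflect differently (fifisan, nofowiwsonoth), so the final letter is not what conditions the rule; the number of vowels is.
"vun" has 1 vowel. The stems with 1 vowel (ham → hamim, nuf → nufim) add -im.
The other patterns: stems with 2 vowels repeat the first consonant+vowel as a prefix; stems with 3 vowels add no- … -oth around the stem.
So vun → vunim.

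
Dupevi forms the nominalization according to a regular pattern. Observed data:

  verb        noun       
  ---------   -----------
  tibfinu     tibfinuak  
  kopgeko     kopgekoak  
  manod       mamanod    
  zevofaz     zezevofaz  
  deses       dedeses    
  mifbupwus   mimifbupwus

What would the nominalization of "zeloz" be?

zezeloz

"zeloz" ends in a consonant. The stems ending in a consonant (mifbupwus → mimifbupwus, manod → mamanod, zevofaz → zezevofaz) repeat the first consonant+vowel as a prefix.
The other pattern: stems ending in a vowel add -ak.
So zeloz → zezeloz.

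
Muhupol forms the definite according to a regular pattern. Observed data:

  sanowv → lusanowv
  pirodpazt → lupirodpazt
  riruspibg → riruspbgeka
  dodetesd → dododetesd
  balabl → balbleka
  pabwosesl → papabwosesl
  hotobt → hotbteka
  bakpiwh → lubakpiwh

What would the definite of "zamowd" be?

"zamowd" has second-to-last letter 'w'. The stems whose second-to-last letter is 'w' (bakpiwh → lubakpiwh, sanowv → lusanowv) add the prefix lu-.
The other patterns: stems whose second-to-last letter is 's' repeat the first consonant+vowel as a prefix; stems whose second-to-last letter is 'b' delete the last vowel and add -eka.
So zamowd → luzamowd.

luzamowd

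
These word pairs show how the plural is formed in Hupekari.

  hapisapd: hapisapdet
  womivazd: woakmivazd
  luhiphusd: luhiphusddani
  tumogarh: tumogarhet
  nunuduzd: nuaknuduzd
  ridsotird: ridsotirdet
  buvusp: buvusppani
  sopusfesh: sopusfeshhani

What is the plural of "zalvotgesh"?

zalvotgeshhani

nunuduzd and luhiphusd both end in -d yet inflect differently (nuaknuduzd, luhiphusddani), so the final letter is not what conditions the rule; the second-to-last letter is.
"zalvotgesh" has second-to-last letter 's'. The stems whose second-to-last letter is 's' (luhiphusd → luhiphusddani, sopusfesh → sopusfeshhani, buvusp → buvusppani) double the final consonant and add -ani.
The other patterns: stems whose second-to-last letter is 'z' insert -ak- after the first vowel; stems whose second-to-last letter is 'p' or 'r' add -et.
So zalvotgesh → zalvotgeshhani.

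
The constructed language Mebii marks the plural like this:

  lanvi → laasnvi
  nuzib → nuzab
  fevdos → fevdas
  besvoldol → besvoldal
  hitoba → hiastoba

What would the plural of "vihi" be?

viashi

lanvi and nuzib both have last vowel 'i' yet inflect differently (laasnvi, nuzab), so the last vowel is not what conditions the rule; whether the stem ends in a vowel or a consonant is.
"vihi" ends in a vowel. The stems ending in a vowel (hitoba → hiastoba, lanvi → laasnvi) insert -as- after the first vowel.
The other pattern: stems ending in a consonant change the last vowel to 'a'.
So vihi → viashi.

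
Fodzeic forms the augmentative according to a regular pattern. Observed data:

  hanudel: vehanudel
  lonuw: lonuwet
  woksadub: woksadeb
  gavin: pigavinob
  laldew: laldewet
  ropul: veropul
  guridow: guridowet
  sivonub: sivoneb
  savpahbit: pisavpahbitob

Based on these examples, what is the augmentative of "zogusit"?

pizogusitob

lonuw and sivonub both have last vowel 'u' yet inflect differently (lonuwet, sivoneb), so the last vowel is not what conditions the rule; the final letter is.
"zogusit" ends in -t. The one such stem in the data (savpahbit → pisavpahbitob) adds pi- … -ob around the stem, so the same rule applies.
So zogusit → pizogusitob.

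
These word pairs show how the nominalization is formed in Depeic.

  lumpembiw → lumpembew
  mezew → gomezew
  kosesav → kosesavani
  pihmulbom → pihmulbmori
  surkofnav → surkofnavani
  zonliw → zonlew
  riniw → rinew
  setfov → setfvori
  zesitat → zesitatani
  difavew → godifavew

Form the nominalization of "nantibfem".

riniw and difavew both end in -w yet inflect differently (rinew, godifavew), so the final letter is not what conditions the rule; the last vowel is.
"nantibfem" has last vowel 'e'. The stems whose last vowel is 'e' (difavew → godifavew, mezew → gomezew) add the prefix go-.
The other patterns: stems whose last vowel is 'i' change the last vowel to 'e'; stems whose last vowel is 'o' delete the last vowel and add -ori; stems whose last vowel is 'a' add -ani.
So nantibfem → gonantibfem.

gonantibfem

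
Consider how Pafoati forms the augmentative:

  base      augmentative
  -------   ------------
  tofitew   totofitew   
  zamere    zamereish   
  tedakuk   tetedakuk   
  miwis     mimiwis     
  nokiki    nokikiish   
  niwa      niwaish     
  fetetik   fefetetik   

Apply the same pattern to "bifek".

zamere and tofitew both have last vowel 'e' yet inflect differently (zamereish, totofitew), so the last vowel is not what conditions the rule; whether the stem ends in a vowel or a consonant is.
"bifek" ends in a consonant. The stems ending in a consonant (tofitew → totofitew, miwis → mimiwis, tedakuk → tetedakuk) repeat the first consonant+vowel as a prefix.
So bifek → bibifek.

bibifek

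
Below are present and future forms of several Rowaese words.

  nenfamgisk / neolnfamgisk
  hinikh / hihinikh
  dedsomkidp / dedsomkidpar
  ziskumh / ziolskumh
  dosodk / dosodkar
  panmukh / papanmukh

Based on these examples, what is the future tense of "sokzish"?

dosodk and nenfamgisk both end in -k yet inflect differently (dosodkar, neolnfamgisk), so the final letter is not what conditions the rule; the second-to-last letter is.
"sokzish" has second-to-last letter 's'. The one such stem in the data (nenfamgisk → neolnfamgisk) inserts -ol- after the first vowel (as does ziskumh), so the same rule applies.
The other patterns: stems whose second-to-last letter is 'k' repeat the first consonant+vowel as a prefix; stems whose second-to-last letter is 'd' add -ar.
So sokzish → soolkzish.

soolkzish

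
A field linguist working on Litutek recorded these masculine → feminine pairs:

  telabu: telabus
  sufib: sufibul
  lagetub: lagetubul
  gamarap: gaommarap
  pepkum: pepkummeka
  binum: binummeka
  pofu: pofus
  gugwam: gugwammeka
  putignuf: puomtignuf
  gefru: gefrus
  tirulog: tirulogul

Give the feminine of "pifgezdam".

pifgezdammeka

"pifgezdam" ends in -m. The stems ending in -m (binum → binummeka, gugwam → gugwammeka, pepkum → pepkummeka) double the final consonant and add -eka.
The other patterns: stems ending in -u drop the final letter and add -us; stems ending in -f or -p insert -om- after the first vowel; stems ending in -b or -g add -ul.
So pifgezdam → pifgezdammeka.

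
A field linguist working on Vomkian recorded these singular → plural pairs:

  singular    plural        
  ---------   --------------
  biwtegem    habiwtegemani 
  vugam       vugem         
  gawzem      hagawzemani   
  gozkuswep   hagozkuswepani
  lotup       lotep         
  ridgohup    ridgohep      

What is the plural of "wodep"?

gawzem and vugam both end in -m yet inflect differently (hagawzemani, vugem), so the final letter is not what conditions the rule; the last vowel is.
"wodep" has last vowel 'e'. The stems whose last vowel is 'e' (gozkuswep → hagozkuswepani, gawzem → hagawzemani, biwtegem → habiwtegemani) add ha- … -ani around the stem.
So wodep → hawodepani.

hawodepani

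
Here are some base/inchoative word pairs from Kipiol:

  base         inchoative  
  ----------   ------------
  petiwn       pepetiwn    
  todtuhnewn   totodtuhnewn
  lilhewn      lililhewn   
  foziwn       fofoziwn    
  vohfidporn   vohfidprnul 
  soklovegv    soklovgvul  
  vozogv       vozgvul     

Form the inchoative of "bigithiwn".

petiwn and vohfidporn both end in -n yet inflect differently (pepetiwn, vohfidprnul), so the final letter is not what conditions the rule; the second-to-last letter is.
"bigithiwn" has second-to-last letter 'w'. The stems whose second-to-last letter is 'w' (petiwn → pepetiwn, todtuhnewn → totodtuhnewn, lilhewn → lililhewn) repeat the first consonant+vowel as a prefix.
So bigithiwn → bibigithiwn.

bibigithiwn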